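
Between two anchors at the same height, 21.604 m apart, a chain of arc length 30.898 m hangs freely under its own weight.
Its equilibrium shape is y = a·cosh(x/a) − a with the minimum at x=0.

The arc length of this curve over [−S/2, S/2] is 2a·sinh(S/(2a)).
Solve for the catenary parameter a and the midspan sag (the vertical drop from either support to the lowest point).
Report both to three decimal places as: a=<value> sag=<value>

a=7.120 sag=9.890

seed: a₀ = √(S³/(24(L−S))) = √(21.604³/(24·9.294)) = 6.723483
iter 1: u=1.606608  f(a)=+1.276e+00  f'(a)=-3.547e+00  a ← 6.723483 − (+1.276e+00/-3.547e+00) = 7.083168
iter 2: u=1.525024  f(a)=+1.095e-01  f'(a)=-2.962e+00  a ← 7.083168 − (+1.095e-01/-2.962e+00) = 7.120148
iter 3: u=1.517103  f(a)=+9.749e-04  f'(a)=-2.910e+00  a ← 7.120148 − (+9.749e-04/-2.910e+00) = 7.120483
iter 4: u=1.517032  f(a)=+7.874e-08  f'(a)=-2.909e+00  a ← 7.120483 − (+7.874e-08/-2.909e+00) = 7.120484
iter 5: u=1.517032  f(a)=+0.000e+00  f'(a)=-2.909e+00  a ← 7.120484 − (+0.000e+00/-2.909e+00) = 7.120484
converged: |Δa| < 1e-12 after 5 iterations
sag = a·(cosh(S/(2a)) − 1) = 7.120484·(cosh(1.517032) − 1) = 9.890480
T_max/T_min = cosh(S/(2a)) = 2.389018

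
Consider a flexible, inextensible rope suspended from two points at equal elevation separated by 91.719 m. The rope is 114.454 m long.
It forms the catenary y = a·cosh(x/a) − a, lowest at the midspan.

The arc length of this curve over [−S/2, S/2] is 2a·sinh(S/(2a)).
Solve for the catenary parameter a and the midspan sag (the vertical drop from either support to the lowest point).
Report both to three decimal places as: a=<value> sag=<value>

a=38.929 sag=30.284

seed: a₀ = √(S³/(24(L−S))) = √(91.719³/(24·22.735)) = 37.604158
iter 1: u=1.219533  f(a)=+1.752e+00  f'(a)=-1.399e+00  a ← 37.604158 − (+1.752e+00/-1.399e+00) = 38.856464
iter 2: u=1.180228  f(a)=+9.131e-02  f'(a)=-1.256e+00  a ← 38.856464 − (+9.131e-02/-1.256e+00) = 38.929139
iter 3: u=1.178025  f(a)=+2.783e-04  f'(a)=-1.249e+00  a ← 38.929139 − (+2.783e-04/-1.249e+00) = 38.929362
iter 4: u=1.178018  f(a)=+2.603e-09  f'(a)=-1.249e+00  a ← 38.929362 − (+2.603e-09/-1.249e+00) = 38.929362
iter 5: u=1.178018  f(a)=+0.000e+00  f'(a)=-1.249e+00  a ← 38.929362 − (+0.000e+00/-1.249e+00) = 38.929362
converged: |Δa| < 1e-12 after 5 iterations
sag = a·(cosh(S/(2a)) − 1) = 38.929362·(cosh(1.178018) − 1) = 30.283532
T_max/T_min = cosh(S/(2a)) = 1.777910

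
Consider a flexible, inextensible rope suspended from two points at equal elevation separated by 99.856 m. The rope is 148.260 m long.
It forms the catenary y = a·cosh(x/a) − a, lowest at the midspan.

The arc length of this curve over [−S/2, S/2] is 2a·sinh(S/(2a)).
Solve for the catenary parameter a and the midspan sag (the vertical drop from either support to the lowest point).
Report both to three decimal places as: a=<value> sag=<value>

a=31.205 sag=49.225

seed: a₀ = √(S³/(24(L−S))) = √(99.856³/(24·48.404)) = 29.276220
iter 1: u=1.705411  f(a)=+7.547e+00  f'(a)=-4.374e+00  a ← 29.276220 − (+7.547e+00/-4.374e+00) = 31.001597
iter 2: u=1.610498  f(a)=+7.186e-01  f'(a)=-3.577e+00  a ← 31.001597 − (+7.186e-01/-3.577e+00) = 31.202474
iter 3: u=1.600130  f(a)=+8.029e-03  f'(a)=-3.498e+00  a ← 31.202474 − (+8.029e-03/-3.498e+00) = 31.204770
iter 4: u=1.600012  f(a)=+1.027e-06  f'(a)=-3.497e+00  a ← 31.204770 − (+1.027e-06/-3.497e+00) = 31.204770
iter 5: u=1.600012  f(a)=+5.684e-14  f'(a)=-3.497e+00  a ← 31.204770 − (+5.684e-14/-3.497e+00) = 31.204770
converged: |Δa| < 1e-12 after 5 iterations
sag = a·(cosh(S/(2a)) − 1) = 31.204770·(cosh(1.600012) − 1) = 49.225290
T_max/T_min = cosh(S/(2a)) = 2.577492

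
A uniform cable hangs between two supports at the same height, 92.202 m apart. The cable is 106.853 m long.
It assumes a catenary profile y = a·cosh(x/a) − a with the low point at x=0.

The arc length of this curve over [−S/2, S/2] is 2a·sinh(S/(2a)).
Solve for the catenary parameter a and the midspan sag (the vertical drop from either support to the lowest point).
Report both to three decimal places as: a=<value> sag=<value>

a=48.300 sag=23.723

seed: a₀ = √(S³/(24(L−S))) = √(92.202³/(24·14.651)) = 47.214050
iter 1: u=0.976425  f(a)=+7.145e-01  f'(a)=-6.818e-01  a ← 47.214050 − (+7.145e-01/-6.818e-01) = 48.261924
iter 2: u=0.955225  f(a)=+2.448e-02  f'(a)=-6.358e-01  a ← 48.261924 − (+2.448e-02/-6.358e-01) = 48.300422
iter 3: u=0.954464  f(a)=+3.099e-05  f'(a)=-6.342e-01  a ← 48.300422 − (+3.099e-05/-6.342e-01) = 48.300471
iter 4: u=0.954463  f(a)=+4.981e-11  f'(a)=-6.342e-01  a ← 48.300471 − (+4.981e-11/-6.342e-01) = 48.300471
iter 5: u=0.954463  f(a)=+0.000e+00  f'(a)=-6.342e-01  a ← 48.300471 − (+0.000e+00/-6.342e-01) = 48.300471
converged: |Δa| < 1e-12 after 5 iterations
sag = a·(cosh(S/(2a)) − 1) = 48.300471·(cosh(0.954463) − 1) = 23.722625
T_max/T_min = cosh(S/(2a)) = 1.491147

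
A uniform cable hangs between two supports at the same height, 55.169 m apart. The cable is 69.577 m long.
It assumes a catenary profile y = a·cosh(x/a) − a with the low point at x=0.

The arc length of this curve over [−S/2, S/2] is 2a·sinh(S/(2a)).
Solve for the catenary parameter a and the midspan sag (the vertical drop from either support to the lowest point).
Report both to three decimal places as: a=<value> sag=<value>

a=22.852 sag=18.771

seed: a₀ = √(S³/(24(L−S))) = √(55.169³/(24·14.408)) = 22.036123
iter 1: u=1.251786  f(a)=+1.172e+00  f'(a)=-1.524e+00  a ← 22.036123 − (+1.172e+00/-1.524e+00) = 22.804885
iter 2: u=1.209587  f(a)=+6.412e-02  f'(a)=-1.362e+00  a ← 22.804885 − (+6.412e-02/-1.362e+00) = 22.851971
iter 3: u=1.207095  f(a)=+2.165e-04  f'(a)=-1.353e+00  a ← 22.851971 − (+2.165e-04/-1.353e+00) = 22.852131
iter 4: u=1.207087  f(a)=+2.488e-09  f'(a)=-1.353e+00  a ← 22.852131 − (+2.488e-09/-1.353e+00) = 22.852131
iter 5: u=1.207087  f(a)=-1.421e-14  f'(a)=-1.353e+00  a ← 22.852131 − (-1.421e-14/-1.353e+00) = 22.852131
converged: |Δa| < 1e-12 after 5 iterations
sag = a·(cosh(S/(2a)) − 1) = 22.852131·(cosh(1.207087) − 1) = 18.770695
T_max/T_min = cosh(S/(2a)) = 1.821398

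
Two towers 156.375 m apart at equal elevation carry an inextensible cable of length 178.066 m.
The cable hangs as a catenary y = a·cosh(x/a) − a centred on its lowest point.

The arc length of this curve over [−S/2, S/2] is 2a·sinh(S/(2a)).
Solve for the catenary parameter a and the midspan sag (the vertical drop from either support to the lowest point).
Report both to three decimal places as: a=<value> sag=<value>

seed: a₀ = √(S³/(24(L−S))) = √(156.375³/(24·21.691)) = 85.704885
iter 1: u=0.912288  f(a)=+9.207e-01  f'(a)=-5.496e-01  a ← 85.704885 − (+9.207e-01/-5.496e-01) = 87.380228
iter 2: u=0.894796  f(a)=+2.769e-02  f'(a)=-5.170e-01  a ← 87.380228 − (+2.769e-02/-5.170e-01) = 87.433791
iter 3: u=0.894248  f(a)=+2.677e-05  f'(a)=-5.160e-01  a ← 87.433791 − (+2.677e-05/-5.160e-01) = 87.433843
iter 4: u=0.894248  f(a)=+2.510e-11  f'(a)=-5.160e-01  a ← 87.433843 − (+2.510e-11/-5.160e-01) = 87.433843
converged: |Δa| < 1e-12 after 4 iterations
sag = a·(cosh(S/(2a)) − 1) = 87.433843·(cosh(0.894248) − 1) = 37.352182
T_max/T_min = cosh(S/(2a)) = 1.427205

a=87.434 sag=37.352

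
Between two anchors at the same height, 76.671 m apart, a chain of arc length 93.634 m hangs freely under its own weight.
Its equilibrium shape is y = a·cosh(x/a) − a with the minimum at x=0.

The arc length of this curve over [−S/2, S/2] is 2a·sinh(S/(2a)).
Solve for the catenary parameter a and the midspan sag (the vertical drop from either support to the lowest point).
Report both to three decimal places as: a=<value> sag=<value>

a=34.325 sag=23.727

seed: a₀ = √(S³/(24(L−S))) = √(76.671³/(24·16.963)) = 33.272830
iter 1: u=1.152156  f(a)=+1.162e+00  f'(a)=-1.162e+00  a ← 33.272830 − (+1.162e+00/-1.162e+00) = 34.273327
iter 2: u=1.118523  f(a)=+5.448e-02  f'(a)=-1.055e+00  a ← 34.273327 − (+5.448e-02/-1.055e+00) = 34.324966
iter 3: u=1.116840  f(a)=+1.328e-04  f'(a)=-1.050e+00  a ← 34.324966 − (+1.328e-04/-1.050e+00) = 34.325093
iter 4: u=1.116836  f(a)=+7.925e-10  f'(a)=-1.050e+00  a ← 34.325093 − (+7.925e-10/-1.050e+00) = 34.325093
iter 5: u=1.116836  f(a)=+0.000e+00  f'(a)=-1.050e+00  a ← 34.325093 − (+0.000e+00/-1.050e+00) = 34.325093
converged: |Δa| < 1e-12 after 5 iterations
sag = a·(cosh(S/(2a)) − 1) = 34.325093·(cosh(1.116836) − 1) = 23.726983
T_max/T_min = cosh(S/(2a)) = 1.691243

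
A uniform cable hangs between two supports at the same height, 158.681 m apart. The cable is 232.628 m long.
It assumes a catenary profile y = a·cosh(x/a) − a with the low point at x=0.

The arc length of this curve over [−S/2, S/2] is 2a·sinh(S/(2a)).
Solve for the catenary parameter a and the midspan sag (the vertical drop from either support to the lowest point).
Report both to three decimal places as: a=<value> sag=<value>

seed: a₀ = √(S³/(24(L−S))) = √(158.681³/(24·73.947)) = 47.448391
iter 1: u=1.672143  f(a)=+1.105e+01  f'(a)=-4.080e+00  a ← 47.448391 − (+1.105e+01/-4.080e+00) = 50.157530
iter 2: u=1.581826  f(a)=+1.017e+00  f'(a)=-3.361e+00  a ← 50.157530 − (+1.017e+00/-3.361e+00) = 50.460254
iter 3: u=1.572337  f(a)=+1.055e-02  f'(a)=-3.291e+00  a ← 50.460254 − (+1.055e-02/-3.291e+00) = 50.463459
iter 4: u=1.572237  f(a)=+1.160e-06  f'(a)=-3.291e+00  a ← 50.463459 − (+1.160e-06/-3.291e+00) = 50.463459
iter 5: u=1.572237  f(a)=+5.684e-14  f'(a)=-3.291e+00  a ← 50.463459 − (+5.684e-14/-3.291e+00) = 50.463459
converged: |Δa| < 1e-12 after 5 iterations
sag = a·(cosh(S/(2a)) − 1) = 50.463459·(cosh(1.572237) − 1) = 76.325765
T_max/T_min = cosh(S/(2a)) = 2.512496

a=50.463 sag=76.326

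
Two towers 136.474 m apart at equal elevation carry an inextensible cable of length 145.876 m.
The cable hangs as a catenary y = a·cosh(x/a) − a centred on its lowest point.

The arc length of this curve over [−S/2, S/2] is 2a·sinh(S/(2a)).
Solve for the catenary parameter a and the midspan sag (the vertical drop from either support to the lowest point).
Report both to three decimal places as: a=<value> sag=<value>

a=107.215 sag=22.458

seed: a₀ = √(S³/(24(L−S))) = √(136.474³/(24·9.402)) = 106.135125
iter 1: u=0.642926  f(a)=+1.962e-01  f'(a)=-1.846e-01  a ← 106.135125 − (+1.962e-01/-1.846e-01) = 107.198170
iter 2: u=0.636550  f(a)=+2.987e-03  f'(a)=-1.790e-01  a ← 107.198170 − (+2.987e-03/-1.790e-01) = 107.214857
iter 3: u=0.636451  f(a)=+7.160e-07  f'(a)=-1.789e-01  a ← 107.214857 − (+7.160e-07/-1.789e-01) = 107.214861
iter 4: u=0.636451  f(a)=+5.684e-14  f'(a)=-1.789e-01  a ← 107.214861 − (+5.684e-14/-1.789e-01) = 107.214861
converged: |Δa| < 1e-12 after 4 iterations
sag = a·(cosh(S/(2a)) − 1) = 107.214861·(cosh(0.636451) − 1) = 22.457720
T_max/T_min = cosh(S/(2a)) = 1.209465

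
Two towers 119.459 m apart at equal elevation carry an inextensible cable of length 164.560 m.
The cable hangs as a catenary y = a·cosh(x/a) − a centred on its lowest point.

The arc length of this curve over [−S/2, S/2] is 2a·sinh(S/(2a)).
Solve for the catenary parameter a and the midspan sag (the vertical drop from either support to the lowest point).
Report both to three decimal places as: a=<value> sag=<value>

a=41.762 sag=50.510

seed: a₀ = √(S³/(24(L−S))) = √(119.459³/(24·45.101)) = 39.685294
iter 1: u=1.505079  f(a)=+5.393e+00  f'(a)=-2.831e+00  a ← 39.685294 − (+5.393e+00/-2.831e+00) = 41.589974
iter 2: u=1.436151  f(a)=+4.125e-01  f'(a)=-2.413e+00  a ← 41.589974 − (+4.125e-01/-2.413e+00) = 41.760923
iter 3: u=1.430272  f(a)=+2.856e-03  f'(a)=-2.380e+00  a ← 41.760923 − (+2.856e-03/-2.380e+00) = 41.762124
iter 4: u=1.430231  f(a)=+1.390e-07  f'(a)=-2.380e+00  a ← 41.762124 − (+1.390e-07/-2.380e+00) = 41.762124
iter 5: u=1.430231  f(a)=-2.842e-14  f'(a)=-2.380e+00  a ← 41.762124 − (-2.842e-14/-2.380e+00) = 41.762124
converged: |Δa| < 1e-12 after 5 iterations
sag = a·(cosh(S/(2a)) − 1) = 41.762124·(cosh(1.430231) − 1) = 50.509613
T_max/T_min = cosh(S/(2a)) = 2.209460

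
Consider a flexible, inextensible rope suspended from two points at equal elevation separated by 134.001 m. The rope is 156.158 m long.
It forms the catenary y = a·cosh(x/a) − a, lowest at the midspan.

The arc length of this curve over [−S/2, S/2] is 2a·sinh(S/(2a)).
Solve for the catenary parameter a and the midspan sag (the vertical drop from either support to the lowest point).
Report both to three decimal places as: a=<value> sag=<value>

seed: a₀ = √(S³/(24(L−S))) = √(134.001³/(24·22.157)) = 67.266830
iter 1: u=0.996041  f(a)=+1.125e+00  f'(a)=-7.265e-01  a ← 67.266830 − (+1.125e+00/-7.265e-01) = 68.815935
iter 2: u=0.973619  f(a)=+4.005e-02  f'(a)=-6.756e-01  a ← 68.815935 − (+4.005e-02/-6.756e-01) = 68.875214
iter 3: u=0.972781  f(a)=+5.487e-05  f'(a)=-6.738e-01  a ← 68.875214 − (+5.487e-05/-6.738e-01) = 68.875295
iter 4: u=0.972780  f(a)=+1.033e-10  f'(a)=-6.738e-01  a ← 68.875295 − (+1.033e-10/-6.738e-01) = 68.875295
iter 5: u=0.972780  f(a)=+2.842e-14  f'(a)=-6.738e-01  a ← 68.875295 − (+2.842e-14/-6.738e-01) = 68.875295
converged: |Δa| < 1e-12 after 5 iterations
sag = a·(cosh(S/(2a)) − 1) = 68.875295·(cosh(0.972780) − 1) = 35.240681
T_max/T_min = cosh(S/(2a)) = 1.511659

a=68.875 sag=35.241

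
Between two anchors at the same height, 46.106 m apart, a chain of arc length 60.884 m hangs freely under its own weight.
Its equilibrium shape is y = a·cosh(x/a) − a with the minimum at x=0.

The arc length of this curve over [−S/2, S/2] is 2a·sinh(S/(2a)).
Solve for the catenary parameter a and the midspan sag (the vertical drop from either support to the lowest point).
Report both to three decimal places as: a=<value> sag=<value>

a=17.370 sag=17.679

seed: a₀ = √(S³/(24(L−S))) = √(46.106³/(24·14.778)) = 16.623510
iter 1: u=1.386771  f(a)=+1.488e+00  f'(a)=-2.144e+00  a ← 16.623510 − (+1.488e+00/-2.144e+00) = 17.317390
iter 2: u=1.331205  f(a)=+9.823e-02  f'(a)=-1.870e+00  a ← 17.317390 − (+9.823e-02/-1.870e+00) = 17.369928
iter 3: u=1.327179  f(a)=+4.951e-04  f'(a)=-1.851e+00  a ← 17.369928 − (+4.951e-04/-1.851e+00) = 17.370196
iter 4: u=1.327158  f(a)=+1.272e-08  f'(a)=-1.851e+00  a ← 17.370196 − (+1.272e-08/-1.851e+00) = 17.370196
iter 5: u=1.327158  f(a)=+0.000e+00  f'(a)=-1.851e+00  a ← 17.370196 − (+0.000e+00/-1.851e+00) = 17.370196
converged: |Δa| < 1e-12 after 5 iterations
sag = a·(cosh(S/(2a)) − 1) = 17.370196·(cosh(1.327158) − 1) = 17.678899
T_max/T_min = cosh(S/(2a)) = 2.017772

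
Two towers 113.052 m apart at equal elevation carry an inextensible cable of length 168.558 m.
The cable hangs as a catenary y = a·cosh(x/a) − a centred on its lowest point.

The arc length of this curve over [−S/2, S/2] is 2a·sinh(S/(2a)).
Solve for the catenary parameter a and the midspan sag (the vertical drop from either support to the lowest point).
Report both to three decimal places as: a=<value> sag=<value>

a=35.129 sag=56.178

seed: a₀ = √(S³/(24(L−S))) = √(113.052³/(24·55.506)) = 32.933796
iter 1: u=1.716352  f(a)=+8.773e+00  f'(a)=-4.474e+00  a ← 32.933796 − (+8.773e+00/-4.474e+00) = 34.894678
iter 2: u=1.619903  f(a)=+8.446e-01  f'(a)=-3.651e+00  a ← 34.894678 − (+8.446e-01/-3.651e+00) = 35.126037
iter 3: u=1.609234  f(a)=+9.669e-03  f'(a)=-3.567e+00  a ← 35.126037 − (+9.669e-03/-3.567e+00) = 35.128747
iter 4: u=1.609109  f(a)=+1.299e-06  f'(a)=-3.567e+00  a ← 35.128747 − (+1.299e-06/-3.567e+00) = 35.128747
iter 5: u=1.609109  f(a)=+0.000e+00  f'(a)=-3.567e+00  a ← 35.128747 − (+0.000e+00/-3.567e+00) = 35.128747
converged: |Δa| < 1e-12 after 5 iterations
sag = a·(cosh(S/(2a)) − 1) = 35.128747·(cosh(1.609109) − 1) = 56.178310
T_max/T_min = cosh(S/(2a)) = 2.599212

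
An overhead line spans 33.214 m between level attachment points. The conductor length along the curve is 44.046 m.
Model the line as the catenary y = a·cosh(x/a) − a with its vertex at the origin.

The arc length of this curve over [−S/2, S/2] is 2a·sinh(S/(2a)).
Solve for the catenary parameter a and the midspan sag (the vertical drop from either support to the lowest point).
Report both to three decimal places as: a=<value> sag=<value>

a=12.414 sag=12.867

seed: a₀ = √(S³/(24(L−S))) = √(33.214³/(24·10.832)) = 11.871944
iter 1: u=1.398844  f(a)=+1.111e+00  f'(a)=-2.208e+00  a ← 11.871944 − (+1.111e+00/-2.208e+00) = 12.374954
iter 2: u=1.341985  f(a)=+7.448e-02  f'(a)=-1.921e+00  a ← 12.374954 − (+7.448e-02/-1.921e+00) = 12.413732
iter 3: u=1.337793  f(a)=+3.883e-04  f'(a)=-1.901e+00  a ← 12.413732 − (+3.883e-04/-1.901e+00) = 12.413936
iter 4: u=1.337771  f(a)=+1.067e-08  f'(a)=-1.901e+00  a ← 12.413936 − (+1.067e-08/-1.901e+00) = 12.413936
iter 5: u=1.337771  f(a)=-7.105e-15  f'(a)=-1.901e+00  a ← 12.413936 − (-7.105e-15/-1.901e+00) = 12.413936
converged: |Δa| < 1e-12 after 5 iterations
sag = a·(cosh(S/(2a)) − 1) = 12.413936·(cosh(1.337771) − 1) = 12.866854
T_max/T_min = cosh(S/(2a)) = 2.036485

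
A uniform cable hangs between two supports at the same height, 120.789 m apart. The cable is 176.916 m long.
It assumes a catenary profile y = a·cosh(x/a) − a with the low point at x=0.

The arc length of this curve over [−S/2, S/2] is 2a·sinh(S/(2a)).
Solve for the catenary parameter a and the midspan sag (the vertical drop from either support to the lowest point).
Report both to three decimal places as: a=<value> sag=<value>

seed: a₀ = √(S³/(24(L−S))) = √(120.789³/(24·56.127)) = 36.170086
iter 1: u=1.669736  f(a)=+8.364e+00  f'(a)=-4.060e+00  a ← 36.170086 − (+8.364e+00/-4.060e+00) = 38.230472
iter 2: u=1.579748  f(a)=+7.679e-01  f'(a)=-3.345e+00  a ← 38.230472 − (+7.679e-01/-3.345e+00) = 38.460013
iter 3: u=1.570319  f(a)=+7.918e-03  f'(a)=-3.277e+00  a ← 38.460013 − (+7.918e-03/-3.277e+00) = 38.462430
iter 4: u=1.570221  f(a)=+8.610e-07  f'(a)=-3.276e+00  a ← 38.462430 − (+8.610e-07/-3.276e+00) = 38.462430
iter 5: u=1.570221  f(a)=+0.000e+00  f'(a)=-3.276e+00  a ← 38.462430 − (+0.000e+00/-3.276e+00) = 38.462430
converged: |Δa| < 1e-12 after 5 iterations
sag = a·(cosh(S/(2a)) − 1) = 38.462430·(cosh(1.570221) − 1) = 57.995728
T_max/T_min = cosh(S/(2a)) = 2.507854

a=38.462 sag=57.996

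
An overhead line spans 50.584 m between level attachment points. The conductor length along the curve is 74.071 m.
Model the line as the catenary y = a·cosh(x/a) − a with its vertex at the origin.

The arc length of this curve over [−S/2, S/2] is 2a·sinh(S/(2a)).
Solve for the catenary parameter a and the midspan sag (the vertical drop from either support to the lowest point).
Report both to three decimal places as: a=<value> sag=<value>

seed: a₀ = √(S³/(24(L−S))) = √(50.584³/(24·23.487)) = 15.153061
iter 1: u=1.669102  f(a)=+3.497e+00  f'(a)=-4.054e+00  a ← 15.153061 − (+3.497e+00/-4.054e+00) = 16.015706
iter 2: u=1.579200  f(a)=+3.209e-01  f'(a)=-3.341e+00  a ← 16.015706 − (+3.209e-01/-3.341e+00) = 16.111735
iter 3: u=1.569787  f(a)=+3.304e-03  f'(a)=-3.273e+00  a ← 16.111735 − (+3.304e-03/-3.273e+00) = 16.112745
iter 4: u=1.569689  f(a)=+3.582e-07  f'(a)=-3.272e+00  a ← 16.112745 − (+3.582e-07/-3.272e+00) = 16.112745
iter 5: u=1.569689  f(a)=+0.000e+00  f'(a)=-3.272e+00  a ← 16.112745 − (+0.000e+00/-3.272e+00) = 16.112745
converged: |Δa| < 1e-12 after 5 iterations
sag = a·(cosh(S/(2a)) − 1) = 16.112745·(cosh(1.569689) − 1) = 24.275976
T_max/T_min = cosh(S/(2a)) = 2.506632

a=16.113 sag=24.276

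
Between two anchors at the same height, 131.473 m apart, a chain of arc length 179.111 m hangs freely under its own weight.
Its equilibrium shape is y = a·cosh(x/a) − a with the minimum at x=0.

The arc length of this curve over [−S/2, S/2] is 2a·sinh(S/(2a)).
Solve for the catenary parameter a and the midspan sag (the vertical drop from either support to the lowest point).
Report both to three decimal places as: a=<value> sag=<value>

seed: a₀ = √(S³/(24(L−S))) = √(131.473³/(24·47.638)) = 44.583327
iter 1: u=1.474464  f(a)=+5.455e+00  f'(a)=-2.639e+00  a ← 44.583327 − (+5.455e+00/-2.639e+00) = 46.650116
iter 2: u=1.409139  f(a)=+4.022e-01  f'(a)=-2.263e+00  a ← 46.650116 − (+4.022e-01/-2.263e+00) = 46.827856
iter 3: u=1.403791  f(a)=+2.572e-03  f'(a)=-2.234e+00  a ← 46.827856 − (+2.572e-03/-2.234e+00) = 46.829007
iter 4: u=1.403756  f(a)=+1.067e-07  f'(a)=-2.234e+00  a ← 46.829007 − (+1.067e-07/-2.234e+00) = 46.829007
iter 5: u=1.403756  f(a)=+0.000e+00  f'(a)=-2.234e+00  a ← 46.829007 − (+0.000e+00/-2.234e+00) = 46.829007
converged: |Δa| < 1e-12 after 5 iterations
sag = a·(cosh(S/(2a)) − 1) = 46.829007·(cosh(1.403756) − 1) = 54.231091
T_max/T_min = cosh(S/(2a)) = 2.158066

a=46.829 sag=54.231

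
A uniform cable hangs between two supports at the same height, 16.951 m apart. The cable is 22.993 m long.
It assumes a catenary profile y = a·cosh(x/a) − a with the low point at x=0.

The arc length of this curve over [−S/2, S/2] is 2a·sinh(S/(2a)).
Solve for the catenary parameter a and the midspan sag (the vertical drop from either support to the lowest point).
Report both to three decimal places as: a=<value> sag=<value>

seed: a₀ = √(S³/(24(L−S))) = √(16.951³/(24·6.042)) = 5.795581
iter 1: u=1.462407  f(a)=+6.800e-01  f'(a)=-2.566e+00  a ← 5.795581 − (+6.800e-01/-2.566e+00) = 6.060536
iter 2: u=1.398474  f(a)=+4.941e-02  f'(a)=-2.206e+00  a ← 6.060536 − (+4.941e-02/-2.206e+00) = 6.082936
iter 3: u=1.393324  f(a)=+3.061e-04  f'(a)=-2.179e+00  a ← 6.082936 − (+3.061e-04/-2.179e+00) = 6.083076
iter 4: u=1.393292  f(a)=+1.191e-08  f'(a)=-2.178e+00  a ← 6.083076 − (+1.191e-08/-2.178e+00) = 6.083076
iter 5: u=1.393292  f(a)=+0.000e+00  f'(a)=-2.178e+00  a ← 6.083076 − (+0.000e+00/-2.178e+00) = 6.083076
converged: |Δa| < 1e-12 after 5 iterations
sag = a·(cosh(S/(2a)) − 1) = 6.083076·(cosh(1.393292) − 1) = 6.923589
T_max/T_min = cosh(S/(2a)) = 2.138172

a=6.083 sag=6.924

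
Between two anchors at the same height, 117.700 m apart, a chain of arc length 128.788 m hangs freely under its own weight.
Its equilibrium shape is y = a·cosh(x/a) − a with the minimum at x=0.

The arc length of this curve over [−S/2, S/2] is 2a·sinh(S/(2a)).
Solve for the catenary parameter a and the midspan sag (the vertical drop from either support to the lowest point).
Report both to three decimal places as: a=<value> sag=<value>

a=79.360 sag=22.839

seed: a₀ = √(S³/(24(L−S))) = √(117.700³/(24·11.088)) = 78.276692
iter 1: u=0.751820  f(a)=+3.176e-01  f'(a)=-2.996e-01  a ← 78.276692 − (+3.176e-01/-2.996e-01) = 79.336675
iter 2: u=0.741775  f(a)=+6.567e-03  f'(a)=-2.874e-01  a ← 79.336675 − (+6.567e-03/-2.874e-01) = 79.359526
iter 3: u=0.741562  f(a)=+2.938e-06  f'(a)=-2.871e-01  a ← 79.359526 − (+2.938e-06/-2.871e-01) = 79.359537
iter 4: u=0.741562  f(a)=+5.969e-13  f'(a)=-2.871e-01  a ← 79.359537 − (+5.969e-13/-2.871e-01) = 79.359537
converged: |Δa| < 1e-12 after 4 iterations
sag = a·(cosh(S/(2a)) − 1) = 79.359537·(cosh(0.741562) − 1) = 22.838914
T_max/T_min = cosh(S/(2a)) = 1.287790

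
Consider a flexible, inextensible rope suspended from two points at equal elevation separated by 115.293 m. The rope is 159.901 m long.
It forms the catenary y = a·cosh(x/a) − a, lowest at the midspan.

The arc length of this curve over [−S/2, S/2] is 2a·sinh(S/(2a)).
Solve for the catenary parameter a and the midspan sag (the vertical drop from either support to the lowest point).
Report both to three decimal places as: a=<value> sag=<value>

a=39.860 sag=49.476

seed: a₀ = √(S³/(24(L−S))) = √(115.293³/(24·44.608)) = 37.834885
iter 1: u=1.523634  f(a)=+5.473e+00  f'(a)=-2.953e+00  a ← 37.834885 − (+5.473e+00/-2.953e+00) = 39.688494
iter 2: u=1.452474  f(a)=+4.279e-01  f'(a)=-2.508e+00  a ← 39.688494 − (+4.279e-01/-2.508e+00) = 39.859153
iter 3: u=1.446255  f(a)=+3.106e-03  f'(a)=-2.471e+00  a ← 39.859153 − (+3.106e-03/-2.471e+00) = 39.860410
iter 4: u=1.446209  f(a)=+1.663e-07  f'(a)=-2.471e+00  a ← 39.860410 − (+1.663e-07/-2.471e+00) = 39.860410
iter 5: u=1.446209  f(a)=-5.684e-14  f'(a)=-2.471e+00  a ← 39.860410 − (-5.684e-14/-2.471e+00) = 39.860410
converged: |Δa| < 1e-12 after 5 iterations
sag = a·(cosh(S/(2a)) − 1) = 39.860410·(cosh(1.446209) − 1) = 49.475667
T_max/T_min = cosh(S/(2a)) = 2.241223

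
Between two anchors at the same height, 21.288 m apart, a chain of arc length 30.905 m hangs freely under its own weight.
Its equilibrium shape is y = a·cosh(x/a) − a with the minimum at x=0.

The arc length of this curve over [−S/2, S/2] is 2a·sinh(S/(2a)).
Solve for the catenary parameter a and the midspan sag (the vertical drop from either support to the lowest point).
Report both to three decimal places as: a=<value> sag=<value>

seed: a₀ = √(S³/(24(L−S))) = √(21.288³/(24·9.617)) = 6.465124
iter 1: u=1.646372  f(a)=+1.391e+00  f'(a)=-3.864e+00  a ← 6.465124 − (+1.391e+00/-3.864e+00) = 6.825085
iter 2: u=1.559541  f(a)=+1.246e-01  f'(a)=-3.200e+00  a ← 6.825085 − (+1.246e-01/-3.200e+00) = 6.864027
iter 3: u=1.550693  f(a)=+1.218e-03  f'(a)=-3.137e+00  a ← 6.864027 − (+1.218e-03/-3.137e+00) = 6.864415
iter 4: u=1.550606  f(a)=+1.188e-07  f'(a)=-3.137e+00  a ← 6.864415 − (+1.188e-07/-3.137e+00) = 6.864415
iter 5: u=1.550605  f(a)=+7.105e-15  f'(a)=-3.137e+00  a ← 6.864415 − (+7.105e-15/-3.137e+00) = 6.864415
converged: |Δa| < 1e-12 after 5 iterations
sag = a·(cosh(S/(2a)) − 1) = 6.864415·(cosh(1.550605) − 1) = 10.044161
T_max/T_min = cosh(S/(2a)) = 2.463222

a=6.864 sag=10.044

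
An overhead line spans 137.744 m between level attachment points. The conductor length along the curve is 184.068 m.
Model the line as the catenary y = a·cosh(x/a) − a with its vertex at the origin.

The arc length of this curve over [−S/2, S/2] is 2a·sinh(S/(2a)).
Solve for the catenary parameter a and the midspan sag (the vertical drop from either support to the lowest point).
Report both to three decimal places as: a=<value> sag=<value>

a=50.762 sag=54.343

seed: a₀ = √(S³/(24(L−S))) = √(137.744³/(24·46.324)) = 48.484217
iter 1: u=1.420503  f(a)=+4.905e+00  f'(a)=-2.325e+00  a ← 48.484217 − (+4.905e+00/-2.325e+00) = 50.593449
iter 2: u=1.361283  f(a)=+3.382e-01  f'(a)=-2.015e+00  a ← 50.593449 − (+3.382e-01/-2.015e+00) = 50.761321
iter 3: u=1.356781  f(a)=+1.872e-03  f'(a)=-1.992e+00  a ← 50.761321 − (+1.872e-03/-1.992e+00) = 50.762261
iter 4: u=1.356756  f(a)=+5.802e-08  f'(a)=-1.992e+00  a ← 50.762261 − (+5.802e-08/-1.992e+00) = 50.762261
iter 5: u=1.356756  f(a)=+0.000e+00  f'(a)=-1.992e+00  a ← 50.762261 − (+0.000e+00/-1.992e+00) = 50.762261
converged: |Δa| < 1e-12 after 5 iterations
sag = a·(cosh(S/(2a)) − 1) = 50.762261·(cosh(1.356756) − 1) = 54.342755
T_max/T_min = cosh(S/(2a)) = 2.070535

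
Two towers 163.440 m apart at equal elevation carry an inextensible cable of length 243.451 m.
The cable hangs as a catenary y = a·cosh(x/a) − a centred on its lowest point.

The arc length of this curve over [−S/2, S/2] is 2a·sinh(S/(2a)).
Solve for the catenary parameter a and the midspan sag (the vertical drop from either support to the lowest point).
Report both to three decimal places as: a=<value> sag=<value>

seed: a₀ = √(S³/(24(L−S))) = √(163.440³/(24·80.011)) = 47.682285
iter 1: u=1.713844  f(a)=+1.261e+01  f'(a)=-4.451e+00  a ← 47.682285 − (+1.261e+01/-4.451e+00) = 50.514671
iter 2: u=1.617748  f(a)=+1.211e+00  f'(a)=-3.634e+00  a ← 50.514671 − (+1.211e+00/-3.634e+00) = 50.847838
iter 3: u=1.607148  f(a)=+1.378e-02  f'(a)=-3.551e+00  a ← 50.847838 − (+1.378e-02/-3.551e+00) = 50.851719
iter 4: u=1.607025  f(a)=+1.831e-06  f'(a)=-3.550e+00  a ← 50.851719 − (+1.831e-06/-3.550e+00) = 50.851719
iter 5: u=1.607025  f(a)=+2.842e-14  f'(a)=-3.550e+00  a ← 50.851719 − (+2.842e-14/-3.550e+00) = 50.851719
converged: |Δa| < 1e-12 after 5 iterations
sag = a·(cosh(S/(2a)) − 1) = 50.851719·(cosh(1.607025) − 1) = 81.068691
T_max/T_min = cosh(S/(2a)) = 2.594217

a=50.852 sag=81.069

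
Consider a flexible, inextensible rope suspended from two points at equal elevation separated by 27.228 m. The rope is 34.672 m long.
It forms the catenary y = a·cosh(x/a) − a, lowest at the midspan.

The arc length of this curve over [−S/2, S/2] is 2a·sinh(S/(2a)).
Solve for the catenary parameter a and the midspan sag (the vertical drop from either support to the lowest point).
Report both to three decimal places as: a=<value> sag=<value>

seed: a₀ = √(S³/(24(L−S))) = √(27.228³/(24·7.444)) = 10.629548
iter 1: u=1.280769  f(a)=+6.349e-01  f'(a)=-1.644e+00  a ← 10.629548 − (+6.349e-01/-1.644e+00) = 11.015707
iter 2: u=1.235872  f(a)=+3.624e-02  f'(a)=-1.461e+00  a ← 11.015707 − (+3.624e-02/-1.461e+00) = 11.040505
iter 3: u=1.233096  f(a)=+1.339e-04  f'(a)=-1.451e+00  a ← 11.040505 − (+1.339e-04/-1.451e+00) = 11.040597
iter 4: u=1.233085  f(a)=+1.842e-09  f'(a)=-1.451e+00  a ← 11.040597 − (+1.842e-09/-1.451e+00) = 11.040597
iter 5: u=1.233085  f(a)=+0.000e+00  f'(a)=-1.451e+00  a ← 11.040597 − (+0.000e+00/-1.451e+00) = 11.040597
converged: |Δa| < 1e-12 after 5 iterations
sag = a·(cosh(S/(2a)) − 1) = 11.040597·(cosh(1.233085) − 1) = 9.512546
T_max/T_min = cosh(S/(2a)) = 1.861597

a=11.041 sag=9.513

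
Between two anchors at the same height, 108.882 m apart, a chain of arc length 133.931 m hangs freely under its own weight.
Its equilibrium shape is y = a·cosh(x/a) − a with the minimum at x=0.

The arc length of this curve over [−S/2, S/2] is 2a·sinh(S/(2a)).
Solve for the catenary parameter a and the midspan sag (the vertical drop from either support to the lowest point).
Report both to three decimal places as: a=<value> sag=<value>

seed: a₀ = √(S³/(24(L−S))) = √(108.882³/(24·25.049)) = 46.337577
iter 1: u=1.174878  f(a)=+1.787e+00  f'(a)=-1.238e+00  a ← 46.337577 − (+1.787e+00/-1.238e+00) = 47.780886
iter 2: u=1.139389  f(a)=+8.688e-02  f'(a)=-1.120e+00  a ← 47.780886 − (+8.688e-02/-1.120e+00) = 47.858440
iter 3: u=1.137542  f(a)=+2.286e-04  f'(a)=-1.114e+00  a ← 47.858440 − (+2.286e-04/-1.114e+00) = 47.858645
iter 4: u=1.137537  f(a)=+1.593e-09  f'(a)=-1.114e+00  a ← 47.858645 − (+1.593e-09/-1.114e+00) = 47.858645
iter 5: u=1.137537  f(a)=+0.000e+00  f'(a)=-1.114e+00  a ← 47.858645 − (+0.000e+00/-1.114e+00) = 47.858645
converged: |Δa| < 1e-12 after 5 iterations
sag = a·(cosh(S/(2a)) − 1) = 47.858645·(cosh(1.137537) − 1) = 34.450699
T_max/T_min = cosh(S/(2a)) = 1.719843

a=47.859 sag=34.451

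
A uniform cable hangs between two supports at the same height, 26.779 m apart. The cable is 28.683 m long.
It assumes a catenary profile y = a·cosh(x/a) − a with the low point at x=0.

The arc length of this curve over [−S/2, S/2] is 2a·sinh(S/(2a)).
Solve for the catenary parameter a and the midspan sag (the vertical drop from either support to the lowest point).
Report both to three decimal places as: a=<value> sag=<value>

a=20.715 sag=4.480

seed: a₀ = √(S³/(24(L−S))) = √(26.779³/(24·1.904)) = 20.499933
iter 1: u=0.653148  f(a)=+4.103e-02  f'(a)=-1.938e-01  a ← 20.499933 − (+4.103e-02/-1.938e-01) = 20.711630
iter 2: u=0.646473  f(a)=+6.442e-04  f'(a)=-1.878e-01  a ← 20.711630 − (+6.442e-04/-1.878e-01) = 20.715061
iter 3: u=0.646365  f(a)=+1.644e-07  f'(a)=-1.877e-01  a ← 20.715061 − (+1.644e-07/-1.877e-01) = 20.715062
iter 4: u=0.646365  f(a)=+1.066e-14  f'(a)=-1.877e-01  a ← 20.715062 − (+1.066e-14/-1.877e-01) = 20.715062
converged: |Δa| < 1e-12 after 4 iterations
sag = a·(cosh(S/(2a)) − 1) = 20.715062·(cosh(0.646365) − 1) = 4.480025
T_max/T_min = cosh(S/(2a)) = 1.216269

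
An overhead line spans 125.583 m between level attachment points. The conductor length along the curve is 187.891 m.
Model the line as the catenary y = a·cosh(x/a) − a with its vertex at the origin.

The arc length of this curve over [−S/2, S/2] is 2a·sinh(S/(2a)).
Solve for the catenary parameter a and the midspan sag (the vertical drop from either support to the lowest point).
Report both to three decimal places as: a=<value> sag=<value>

seed: a₀ = √(S³/(24(L−S))) = √(125.583³/(24·62.308)) = 36.393075
iter 1: u=1.725369  f(a)=+9.960e+00  f'(a)=-4.558e+00  a ← 36.393075 − (+9.960e+00/-4.558e+00) = 38.578105
iter 2: u=1.627646  f(a)=+9.675e-01  f'(a)=-3.712e+00  a ← 38.578105 − (+9.675e-01/-3.712e+00) = 38.838741
iter 3: u=1.616723  f(a)=+1.130e-02  f'(a)=-3.626e+00  a ← 38.838741 − (+1.130e-02/-3.626e+00) = 38.841857
iter 4: u=1.616594  f(a)=+1.580e-06  f'(a)=-3.625e+00  a ← 38.841857 − (+1.580e-06/-3.625e+00) = 38.841857
iter 5: u=1.616594  f(a)=+0.000e+00  f'(a)=-3.625e+00  a ← 38.841857 − (+0.000e+00/-3.625e+00) = 38.841857
converged: |Δa| < 1e-12 after 5 iterations
sag = a·(cosh(S/(2a)) − 1) = 38.841857·(cosh(1.616594) − 1) = 62.816624
T_max/T_min = cosh(S/(2a)) = 2.617240

a=38.842 sag=62.817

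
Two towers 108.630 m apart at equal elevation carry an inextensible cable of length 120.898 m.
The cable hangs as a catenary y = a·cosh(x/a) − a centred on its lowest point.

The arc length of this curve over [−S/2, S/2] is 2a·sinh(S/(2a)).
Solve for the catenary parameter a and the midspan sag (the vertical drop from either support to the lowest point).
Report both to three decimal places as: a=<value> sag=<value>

seed: a₀ = √(S³/(24(L−S))) = √(108.630³/(24·12.268)) = 65.983016
iter 1: u=0.823166  f(a)=+4.224e-01  f'(a)=-3.977e-01  a ← 65.983016 − (+4.224e-01/-3.977e-01) = 67.045237
iter 2: u=0.810125  f(a)=+1.042e-02  f'(a)=-3.783e-01  a ← 67.045237 − (+1.042e-02/-3.783e-01) = 67.072774
iter 3: u=0.809792  f(a)=+6.689e-06  f'(a)=-3.778e-01  a ← 67.072774 − (+6.689e-06/-3.778e-01) = 67.072791
iter 4: u=0.809792  f(a)=+2.757e-12  f'(a)=-3.778e-01  a ← 67.072791 − (+2.757e-12/-3.778e-01) = 67.072791
converged: |Δa| < 1e-12 after 4 iterations
sag = a·(cosh(S/(2a)) − 1) = 67.072791·(cosh(0.809792) − 1) = 23.220292
T_max/T_min = cosh(S/(2a)) = 1.346195

a=67.073 sag=23.220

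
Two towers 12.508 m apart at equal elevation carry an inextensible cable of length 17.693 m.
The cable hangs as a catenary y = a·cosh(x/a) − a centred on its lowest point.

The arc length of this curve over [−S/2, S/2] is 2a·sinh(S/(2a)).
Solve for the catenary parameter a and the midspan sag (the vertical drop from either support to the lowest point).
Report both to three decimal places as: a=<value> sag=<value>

seed: a₀ = √(S³/(24(L−S))) = √(12.508³/(24·5.185)) = 3.965535
iter 1: u=1.577089  f(a)=+6.843e-01  f'(a)=-3.326e+00  a ← 3.965535 − (+6.843e-01/-3.326e+00) = 4.171293
iter 2: u=1.499295  f(a)=+5.687e-02  f'(a)=-2.794e+00  a ← 4.171293 − (+5.687e-02/-2.794e+00) = 4.191647
iter 3: u=1.492015  f(a)=+4.714e-04  f'(a)=-2.748e+00  a ← 4.191647 − (+4.714e-04/-2.748e+00) = 4.191818
iter 4: u=1.491954  f(a)=+3.298e-08  f'(a)=-2.748e+00  a ← 4.191818 − (+3.298e-08/-2.748e+00) = 4.191818
iter 5: u=1.491954  f(a)=+0.000e+00  f'(a)=-2.748e+00  a ← 4.191818 − (+0.000e+00/-2.748e+00) = 4.191818
converged: |Δa| < 1e-12 after 5 iterations
sag = a·(cosh(S/(2a)) − 1) = 4.191818·(cosh(1.491954) − 1) = 5.597559
T_max/T_min = cosh(S/(2a)) = 2.335353

a=4.192 sag=5.598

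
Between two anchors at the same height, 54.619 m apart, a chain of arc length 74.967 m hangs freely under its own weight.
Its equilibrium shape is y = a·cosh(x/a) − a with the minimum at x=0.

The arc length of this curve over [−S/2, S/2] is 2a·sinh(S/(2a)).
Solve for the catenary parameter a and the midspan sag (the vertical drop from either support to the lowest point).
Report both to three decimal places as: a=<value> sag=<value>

seed: a₀ = √(S³/(24(L−S))) = √(54.619³/(24·20.348)) = 18.266239
iter 1: u=1.495081  f(a)=+2.399e+00  f'(a)=-2.767e+00  a ← 18.266239 − (+2.399e+00/-2.767e+00) = 19.133133
iter 2: u=1.427341  f(a)=+1.814e-01  f'(a)=-2.363e+00  a ← 19.133133 − (+1.814e-01/-2.363e+00) = 19.209867
iter 3: u=1.421639  f(a)=+1.224e-03  f'(a)=-2.332e+00  a ← 19.209867 − (+1.224e-03/-2.332e+00) = 19.210392
iter 4: u=1.421600  f(a)=+5.655e-08  f'(a)=-2.331e+00  a ← 19.210392 − (+5.655e-08/-2.331e+00) = 19.210392
iter 5: u=1.421600  f(a)=+0.000e+00  f'(a)=-2.331e+00  a ← 19.210392 − (+0.000e+00/-2.331e+00) = 19.210392
converged: |Δa| < 1e-12 after 5 iterations
sag = a·(cosh(S/(2a)) − 1) = 19.210392·(cosh(1.421600) − 1) = 22.909104
T_max/T_min = cosh(S/(2a)) = 2.192537

a=19.210 sag=22.909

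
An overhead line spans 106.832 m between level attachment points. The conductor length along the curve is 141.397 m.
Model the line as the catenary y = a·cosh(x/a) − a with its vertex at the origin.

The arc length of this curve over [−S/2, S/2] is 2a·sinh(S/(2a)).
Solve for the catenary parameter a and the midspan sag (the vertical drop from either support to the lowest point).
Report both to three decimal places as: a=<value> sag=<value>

seed: a₀ = √(S³/(24(L−S))) = √(106.832³/(24·34.565)) = 38.337884
iter 1: u=1.393295  f(a)=+3.514e+00  f'(a)=-2.178e+00  a ← 38.337884 − (+3.514e+00/-2.178e+00) = 39.951158
iter 2: u=1.337033  f(a)=+2.340e-01  f'(a)=-1.897e+00  a ← 39.951158 − (+2.340e-01/-1.897e+00) = 40.074506
iter 3: u=1.332917  f(a)=+1.201e-03  f'(a)=-1.878e+00  a ← 40.074506 − (+1.201e-03/-1.878e+00) = 40.075145
iter 4: u=1.332896  f(a)=+3.201e-08  f'(a)=-1.878e+00  a ← 40.075145 − (+3.201e-08/-1.878e+00) = 40.075145
iter 5: u=1.332896  f(a)=-2.842e-14  f'(a)=-1.878e+00  a ← 40.075145 − (-2.842e-14/-1.878e+00) = 40.075145
converged: |Δa| < 1e-12 after 5 iterations
sag = a·(cosh(S/(2a)) − 1) = 40.075145·(cosh(1.332896) − 1) = 41.191669
T_max/T_min = cosh(S/(2a)) = 2.027861

a=40.075 sag=41.192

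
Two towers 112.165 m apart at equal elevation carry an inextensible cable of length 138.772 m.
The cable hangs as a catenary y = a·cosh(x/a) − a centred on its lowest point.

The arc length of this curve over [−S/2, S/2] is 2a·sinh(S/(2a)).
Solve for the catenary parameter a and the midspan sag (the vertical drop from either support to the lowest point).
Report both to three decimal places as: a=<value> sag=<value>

seed: a₀ = √(S³/(24(L−S))) = √(112.165³/(24·26.607)) = 47.009157
iter 1: u=1.193012  f(a)=+1.959e+00  f'(a)=-1.302e+00  a ← 47.009157 − (+1.959e+00/-1.302e+00) = 48.514255
iter 2: u=1.156000  f(a)=+9.801e-02  f'(a)=-1.174e+00  a ← 48.514255 − (+9.801e-02/-1.174e+00) = 48.597725
iter 3: u=1.154015  f(a)=+2.740e-04  f'(a)=-1.168e+00  a ← 48.597725 − (+2.740e-04/-1.168e+00) = 48.597960
iter 4: u=1.154009  f(a)=+2.154e-09  f'(a)=-1.168e+00  a ← 48.597960 − (+2.154e-09/-1.168e+00) = 48.597960
iter 5: u=1.154009  f(a)=-2.842e-14  f'(a)=-1.168e+00  a ← 48.597960 − (-2.842e-14/-1.168e+00) = 48.597960
converged: |Δa| < 1e-12 after 5 iterations
sag = a·(cosh(S/(2a)) − 1) = 48.597960·(cosh(1.154009) − 1) = 36.114369
T_max/T_min = cosh(S/(2a)) = 1.743125

a=48.598 sag=36.114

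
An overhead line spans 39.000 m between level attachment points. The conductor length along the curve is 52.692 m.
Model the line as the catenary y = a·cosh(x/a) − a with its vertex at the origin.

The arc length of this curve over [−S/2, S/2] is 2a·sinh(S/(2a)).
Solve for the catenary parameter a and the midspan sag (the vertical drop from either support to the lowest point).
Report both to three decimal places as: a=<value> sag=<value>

a=14.093 sag=15.786

seed: a₀ = √(S³/(24(L−S))) = √(39.000³/(24·13.692)) = 13.435624
iter 1: u=1.451365  f(a)=+1.517e+00  f'(a)=-2.501e+00  a ← 13.435624 − (+1.517e+00/-2.501e+00) = 14.041988
iter 2: u=1.388692  f(a)=+1.087e-01  f'(a)=-2.154e+00  a ← 14.041988 − (+1.087e-01/-2.154e+00) = 14.092451
iter 3: u=1.383720  f(a)=+6.539e-04  f'(a)=-2.128e+00  a ← 14.092451 − (+6.539e-04/-2.128e+00) = 14.092758
iter 4: u=1.383689  f(a)=+2.398e-08  f'(a)=-2.128e+00  a ← 14.092758 − (+2.398e-08/-2.128e+00) = 14.092758
iter 5: u=1.383689  f(a)=+0.000e+00  f'(a)=-2.128e+00  a ← 14.092758 − (+0.000e+00/-2.128e+00) = 14.092758
converged: |Δa| < 1e-12 after 5 iterations
sag = a·(cosh(S/(2a)) − 1) = 14.092758·(cosh(1.383689) − 1) = 15.785621
T_max/T_min = cosh(S/(2a)) = 2.120123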